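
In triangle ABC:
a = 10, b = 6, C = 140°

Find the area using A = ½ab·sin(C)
A = ½·a·b·sin(C) = ½·10·6·sin(140°)
sin(140°) ≈ 0.642788
A ≈ ½·60·0.642788 = 30·0.642788 ≈ 19.2836

Area = 19.28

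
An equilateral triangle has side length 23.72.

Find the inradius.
r = Area/s with s the semi-perimeter.
Area = (√3/4)·23.72² = (√3/4)·562.6384 ≈ 0.433013·562.6384 ≈ 243.63
s = 3·23.72/2 = 35.58
r ≈ 243.63/35.58 ≈ 6.84737
(Equivalently r = side/(2√3) = 23.72/3.4641 ≈ 6.84737.)

r = 6.847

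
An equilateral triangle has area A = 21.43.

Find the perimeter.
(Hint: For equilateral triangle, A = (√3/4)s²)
A = (√3/4)s²  ⇒  s² = 4A/√3 = 4·21.43/√3 = 85.72/1.73205 ≈ 49.4905
s ≈ √49.4905 ≈ 7.03495
Perimeter = 3s ≈ 3·7.03495 ≈ 21.1048

Perimeter = 21.1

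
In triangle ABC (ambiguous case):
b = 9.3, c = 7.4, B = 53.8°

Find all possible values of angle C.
b/sin(B) = c/sin(C)  ⇒  sin(C) = c·sin(B)/b = 7.4·sin(53.8°)/9.3
sin(53.8°) ≈ 0.80696
sin(C) ≈ 7.4·0.80696/9.3 ≈ 5.97151/9.3 ≈ 0.642097
Candidate 1: C₁ = arcsin(0.642097) ≈ 39.9484°  →  A = 180° − 53.8° − 39.9484° ≈ 86.2516° > 0, valid
Candidate 2: C₂ = 180° − C₁ ≈ 140.052°  →  A = 180° − 53.8° − 140.052° ≈ -13.8516° ≤ 0, not a valid triangle

C = 39.95° (one solution)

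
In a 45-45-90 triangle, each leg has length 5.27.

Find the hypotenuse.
In a 45-45-90 triangle the sides are in ratio 1 : 1 : √2, so hypotenuse = leg·√2.
Hypotenuse = 5.27·√2 ≈ 5.27·1.41421 ≈ 7.45291

Hypotenuse = 5.27√2 = 7.453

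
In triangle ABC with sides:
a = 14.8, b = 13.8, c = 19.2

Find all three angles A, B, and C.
Law of cosines for each angle (a² = 219.04, b² = 190.44, c² = 368.64):
cos(A) = (b² + c² − a²)/(2bc) = (190.44 + 368.64 − 219.04)/(2·13.8·19.2) = 340.04/529.92 ≈ 0.641682  ⇒  A ≈ 50.0827°
cos(B) = (a² + c² − b²)/(2ac) = (219.04 + 368.64 − 190.44)/(2·14.8·19.2) = 397.24/568.32 ≈ 0.698972  ⇒  B ≈ 45.6554°
cos(C) = (a² + b² − c²)/(2ab) = (219.04 + 190.44 − 368.64)/(2·14.8·13.8) = 40.84/408.48 ≈ 0.0999804  ⇒  C ≈ 84.262°
Check: A + B + C ≈ 180°

A = 50.08°, B = 45.66°, C = 84.26°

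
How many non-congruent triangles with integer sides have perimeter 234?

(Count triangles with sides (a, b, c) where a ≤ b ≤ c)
Let a ≤ b ≤ c with a + b + c = 234. The only binding inequality is a + b > c, i.e. 234 − c > c, so c < 234/2; and c ≥ 234/3 since c is the largest side.
So 78 ≤ c ≤ 116. For each c, b runs from ⌈(234 − c)/2⌉ up to c (then a = 234 − b − c satisfies 1 ≤ a ≤ b automatically), giving c − ⌈(234 − c)/2⌉ + 1 choices.
Summing over c: 1 + 2 + 4 + 5 + … + 56 + 58  (39 terms, c = 78, …, 116) = 1141
Check (closed form: nearest integer to p²/48 for even p, (p+3)²/48 for odd p): 234²/48 = 54756/48 ≈ 1140.75 → 1141

1141 triangles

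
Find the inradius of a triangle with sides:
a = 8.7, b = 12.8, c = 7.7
r = Area/s where s is the semi-perimeter.
s = (8.7 + 12.8 + 7.7)/2 = 29.2/2 = 14.6
Area = √(s(s−a)(s−b)(s−c)) = √(14.6·5.9·1.8·6.9) ≈ √1069.86 ≈ 32.7087
r ≈ 32.7087/14.6 ≈ 2.24032

r = 2.24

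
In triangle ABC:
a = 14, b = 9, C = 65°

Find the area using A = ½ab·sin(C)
A = ½·a·b·sin(C) = ½·14·9·sin(65°)
sin(65°) ≈ 0.906308
A ≈ ½·126·0.906308 = 63·0.906308 ≈ 57.0974

Area = 57.1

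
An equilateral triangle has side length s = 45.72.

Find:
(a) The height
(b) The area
(a) The height splits the triangle into two 30-60-90 halves: h = s·√3/2 = 45.72·1.73205/2 ≈ 79.1894/2 ≈ 39.5947
(b) Area = (√3/4)·s² = (√3/4)·45.72² = (√3/4)·2090.3184 ≈ 0.433013·2090.3184 ≈ 905.134

Height = 39.59, Area = 905.1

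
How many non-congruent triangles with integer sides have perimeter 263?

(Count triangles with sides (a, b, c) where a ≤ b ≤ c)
Let a ≤ b ≤ c with a + b + c = 263. The only binding inequality is a + b > c, i.e. 263 − c > c, so c < 263/2; and c ≥ 263/3 since c is the largest side.
So 88 ≤ c ≤ 131. For each c, b runs from ⌈(263 − c)/2⌉ up to c (then a = 263 − b − c satisfies 1 ≤ a ≤ b automatically), giving c − ⌈(263 − c)/2⌉ + 1 choices.
Summing over c: 1 + 3 + 4 + 6 + … + 64 + 66  (44 terms, c = 88, …, 131) = 1474
Check (closed form: nearest integer to p²/48 for even p, (p+3)²/48 for odd p): (263+3)²/48 = 266²/48 = 70756/48 ≈ 1474.08 → 1474

1474 triangles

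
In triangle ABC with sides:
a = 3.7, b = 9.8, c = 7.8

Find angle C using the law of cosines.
c² = a² + b² − 2ab·cos(C)  ⇒  cos(C) = (a² + b² − c²)/(2ab)
cos(C) = (3.7² + 9.8² − 7.8²)/(2·3.7·9.8) = (13.69 + 96.04 − 60.84)/72.52 = 48.89/72.52 ≈ 0.674159
C = arccos(0.674159) ≈ 47.6111°

C = 47.61°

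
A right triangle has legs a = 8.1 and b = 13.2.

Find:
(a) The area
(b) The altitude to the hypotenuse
(a) The legs are perpendicular, so Area = ½·a·b = ½·8.1·13.2 = ½·106.92 = 53.46
(b) Hypotenuse c = √(a² + b²) = √(65.61 + 174.24) = √239.85 ≈ 15.4871
    Area = ½·c·h_c  ⇒  h_c = 2·Area/c = 106.92/15.4871 ≈ 6.90381

Area = 53.46, h_c = 6.904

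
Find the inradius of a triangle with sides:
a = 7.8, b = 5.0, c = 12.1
r = Area/s where s is the semi-perimeter.
s = (7.8 + 5.0 + 12.1)/2 = 24.9/2 = 12.45
Area = √(s(s−a)(s−b)(s−c)) = √(12.45·4.65·7.45·0.35) ≈ √150.955 ≈ 12.2864
r ≈ 12.2864/12.45 ≈ 0.986856

r = 0.9869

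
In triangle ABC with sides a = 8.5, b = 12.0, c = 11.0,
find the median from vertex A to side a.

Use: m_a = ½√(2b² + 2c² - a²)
m_a = ½√(2·12.0² + 2·11.0² − 8.5²) = ½√(2·144 + 2·121 − 72.25) = ½√(288 + 242 − 72.25) = ½√457.75
√457.75 ≈ 21.3951, so m_a ≈ 10.6975

m_a = 10.7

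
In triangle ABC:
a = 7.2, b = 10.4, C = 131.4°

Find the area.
Two sides and the included angle (SAS): A = ½·a·b·sin(C) = ½·7.2·10.4·sin(131.4°)
sin(131.4°) ≈ 0.750111
A ≈ ½·74.88·0.750111 = 37.44·0.750111 ≈ 28.0842

Area = 28.08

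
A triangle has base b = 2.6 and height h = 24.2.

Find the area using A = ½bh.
A = ½·b·h = ½·2.6·24.2 = ½·62.92 = 31.46

Area = 31.46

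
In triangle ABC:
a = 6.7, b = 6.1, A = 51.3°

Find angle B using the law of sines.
a/sin(A) = b/sin(B)  ⇒  sin(B) = b·sin(A)/a = 6.1·sin(51.3°)/6.7
sin(51.3°) ≈ 0.78043
sin(B) ≈ 6.1·0.78043/6.7 ≈ 4.76063/6.7 ≈ 0.710541
B = arcsin(0.710541) ≈ 45.279°
(Since b ≤ a we need B ≤ A, so the obtuse alternative 180° − 45.279° ≈ 134.721° is rejected.)

B = 45.28°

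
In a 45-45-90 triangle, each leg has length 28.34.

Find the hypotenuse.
In a 45-45-90 triangle the sides are in ratio 1 : 1 : √2, so hypotenuse = leg·√2.
Hypotenuse = 28.34·√2 ≈ 28.34·1.41421 ≈ 40.0788

Hypotenuse = 28.34√2 = 40.08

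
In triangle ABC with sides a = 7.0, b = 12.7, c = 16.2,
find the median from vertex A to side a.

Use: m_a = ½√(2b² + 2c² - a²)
m_a = ½√(2·12.7² + 2·16.2² − 7.0²) = ½√(2·161.29 + 2·262.44 − 49) = ½√(322.58 + 524.88 − 49) = ½√798.46
√798.46 ≈ 28.257, so m_a ≈ 14.1285

m_a = 14.13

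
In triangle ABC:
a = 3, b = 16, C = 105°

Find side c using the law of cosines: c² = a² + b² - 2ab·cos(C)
c² = 3² + 16² − 2·3·16·cos(105°)
cos(105°) ≈ -0.258819
c² ≈ 9 + 256 − 96·(-0.258819) ≈ 265 + 24.8466 ≈ 289.847
c ≈ √289.847 ≈ 17.0249

c = 17.02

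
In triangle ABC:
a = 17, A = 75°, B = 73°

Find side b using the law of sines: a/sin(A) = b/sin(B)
a/sin(A) = b/sin(B)  ⇒  b = a·sin(B)/sin(A) = 17·sin(73°)/sin(75°)
sin(73°) ≈ 0.956305, sin(75°) ≈ 0.965926
b ≈ 17·0.956305/0.965926 ≈ 16.2572/0.965926 ≈ 16.8307

b = 16.83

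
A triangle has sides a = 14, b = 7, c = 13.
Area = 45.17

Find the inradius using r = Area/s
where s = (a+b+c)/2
s = (14 + 7 + 13)/2 = 34/2 = 17
r = Area/s = 45.17/17 ≈ 2.65706

r = 2.657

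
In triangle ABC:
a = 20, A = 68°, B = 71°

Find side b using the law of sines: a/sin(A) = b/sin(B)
a/sin(A) = b/sin(B)  ⇒  b = a·sin(B)/sin(A) = 20·sin(71°)/sin(68°)
sin(71°) ≈ 0.945519, sin(68°) ≈ 0.927184
b ≈ 20·0.945519/0.927184 ≈ 18.9104/0.927184 ≈ 20.3955

b = 20.4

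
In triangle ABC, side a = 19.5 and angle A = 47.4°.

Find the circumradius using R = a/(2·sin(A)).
R = a/(2·sin(A)) = 19.5/(2·sin(47.4°))
sin(47.4°) ≈ 0.736097
R ≈ 19.5/(2·0.736097) = 19.5/1.47219 ≈ 13.2455

R = 13.25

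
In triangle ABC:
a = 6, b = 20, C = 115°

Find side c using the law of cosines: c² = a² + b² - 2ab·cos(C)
c² = 6² + 20² − 2·6·20·cos(115°)
cos(115°) ≈ -0.422618
c² ≈ 36 + 400 − 240·(-0.422618) ≈ 436 + 101.428 ≈ 537.428
c ≈ √537.428 ≈ 23.1825

c = 23.18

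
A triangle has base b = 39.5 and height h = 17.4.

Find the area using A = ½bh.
A = ½·b·h = ½·39.5·17.4 = ½·687.3 = 343.65

Area = 343.65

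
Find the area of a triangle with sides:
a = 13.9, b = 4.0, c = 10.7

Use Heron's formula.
s = (13.9 + 4.0 + 10.7)/2 = 28.6/2 = 14.3
s − a = 0.4, s − b = 10.3, s − c = 3.6
s(s−a)(s−b)(s−c) = 14.3·0.4·10.3·3.6 ≈ 212.098
Area = √212.098 ≈ 14.5636

Area = 14.56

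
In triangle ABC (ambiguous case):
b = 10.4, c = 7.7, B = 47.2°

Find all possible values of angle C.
b/sin(B) = c/sin(C)  ⇒  sin(C) = c·sin(B)/b = 7.7·sin(47.2°)/10.4
sin(47.2°) ≈ 0.73373
sin(C) ≈ 7.7·0.73373/10.4 ≈ 5.64972/10.4 ≈ 0.543242
Candidate 1: C₁ = arcsin(0.543242) ≈ 32.9046°  →  A = 180° − 47.2° − 32.9046° ≈ 99.8954° > 0, valid
Candidate 2: C₂ = 180° − C₁ ≈ 147.095°  →  A = 180° − 47.2° − 147.095° ≈ -14.2954° ≤ 0, not a valid triangle

C = 32.9° (one solution)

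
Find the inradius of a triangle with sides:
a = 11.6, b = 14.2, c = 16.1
r = Area/s where s is the semi-perimeter.
s = (11.6 + 14.2 + 16.1)/2 = 41.9/2 = 20.95
Area = √(s(s−a)(s−b)(s−c)) = √(20.95·9.35·6.75·4.85) ≈ √6412.7 ≈ 80.0794
r ≈ 80.0794/20.95 ≈ 3.8224

r = 3.822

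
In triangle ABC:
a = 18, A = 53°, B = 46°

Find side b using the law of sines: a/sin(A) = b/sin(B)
a/sin(A) = b/sin(B)  ⇒  b = a·sin(B)/sin(A) = 18·sin(46°)/sin(53°)
sin(46°) ≈ 0.71934, sin(53°) ≈ 0.798636
b ≈ 18·0.71934/0.798636 ≈ 12.9481/0.798636 ≈ 16.2128

b = 16.21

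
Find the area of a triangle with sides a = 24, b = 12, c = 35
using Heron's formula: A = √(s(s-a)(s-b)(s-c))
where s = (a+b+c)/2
s = (24 + 12 + 35)/2 = 71/2 = 35.5
s − a = 11.5, s − b = 23.5, s − c = 0.5
s(s−a)(s−b)(s−c) = 35.5·11.5·23.5·0.5 = 4796.9375
Area = √4796.9375 ≈ 69.2599

s = 35.5, Area = 69.26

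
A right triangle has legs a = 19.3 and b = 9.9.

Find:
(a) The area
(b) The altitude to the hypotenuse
(a) The legs are perpendicular, so Area = ½·a·b = ½·19.3·9.9 = ½·191.07 = 95.535
(b) Hypotenuse c = √(a² + b²) = √(372.49 + 98.01) = √470.5 ≈ 21.691
    Area = ½·c·h_c  ⇒  h_c = 2·Area/c = 191.07/21.691 ≈ 8.80872

Area = 95.535, h_c = 8.809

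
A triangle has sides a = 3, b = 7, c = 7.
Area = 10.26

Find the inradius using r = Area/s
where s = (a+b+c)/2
s = (3 + 7 + 7)/2 = 17/2 = 8.5
r = Area/s = 10.26/8.5 ≈ 1.20706

r = 1.207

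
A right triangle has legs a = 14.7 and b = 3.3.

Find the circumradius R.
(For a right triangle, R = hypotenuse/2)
Hypotenuse c = √(a² + b²) = √(216.09 + 10.89) = √226.98 ≈ 15.0659
R = c/2 ≈ 15.0659/2 ≈ 7.53293

R = 7.533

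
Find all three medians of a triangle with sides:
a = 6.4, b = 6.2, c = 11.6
Median formula: m_a = ½√(2b² + 2c² − a²) (and cyclically). a² = 40.96, b² = 38.44, c² = 134.56.
m_a = ½√(2·38.44 + 2·134.56 − 40.96) = ½√305.04 ≈ ½·17.4654 ≈ 8.7327
m_b = ½√(2·40.96 + 2·134.56 − 38.44) = ½√312.6 ≈ ½·17.6805 ≈ 8.84025
m_c = ½√(2·40.96 + 2·38.44 − 134.56) = ½√24.24 ≈ ½·4.92341 ≈ 2.46171

m_a = 8.733, m_b = 8.84, m_c = 2.462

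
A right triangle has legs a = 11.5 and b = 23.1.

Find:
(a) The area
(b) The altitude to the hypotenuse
(a) The legs are perpendicular, so Area = ½·a·b = ½·11.5·23.1 = ½·265.65 = 132.825
(b) Hypotenuse c = √(a² + b²) = √(132.25 + 533.61) = √665.86 ≈ 25.8043
    Area = ½·c·h_c  ⇒  h_c = 2·Area/c = 265.65/25.8043 ≈ 10.2948

Area = 132.825, h_c = 10.29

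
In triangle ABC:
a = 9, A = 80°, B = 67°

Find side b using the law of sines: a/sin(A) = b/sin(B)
a/sin(A) = b/sin(B)  ⇒  b = a·sin(B)/sin(A) = 9·sin(67°)/sin(80°)
sin(67°) ≈ 0.920505, sin(80°) ≈ 0.984808
b ≈ 9·0.920505/0.984808 ≈ 8.28454/0.984808 ≈ 8.41235

b = 8.412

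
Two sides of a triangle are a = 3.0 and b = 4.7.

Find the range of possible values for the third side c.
Triangle inequality: |a − b| < c < a + b
|a − b| = |3.0 − 4.7| = 1.7
a + b = 3.0 + 4.7 = 7.7

1.7 < c < 7.7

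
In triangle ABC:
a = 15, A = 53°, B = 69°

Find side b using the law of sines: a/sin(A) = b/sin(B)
a/sin(A) = b/sin(B)  ⇒  b = a·sin(B)/sin(A) = 15·sin(69°)/sin(53°)
sin(69°) ≈ 0.93358, sin(53°) ≈ 0.798636
b ≈ 15·0.93358/0.798636 ≈ 14.0037/0.798636 ≈ 17.5345

b = 17.53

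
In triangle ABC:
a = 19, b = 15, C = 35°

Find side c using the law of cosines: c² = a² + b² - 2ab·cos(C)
c² = 19² + 15² − 2·19·15·cos(35°)
cos(35°) ≈ 0.819152
c² ≈ 361 + 225 − 570·(0.819152) ≈ 586 − 466.917 ≈ 119.083
c ≈ √119.083 ≈ 10.9125

c = 10.91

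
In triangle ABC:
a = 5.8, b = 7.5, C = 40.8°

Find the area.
Two sides and the included angle (SAS): A = ½·a·b·sin(C) = ½·5.8·7.5·sin(40.8°)
sin(40.8°) ≈ 0.653421
A ≈ ½·43.5·0.653421 = 21.75·0.653421 ≈ 14.2119

Area = 14.21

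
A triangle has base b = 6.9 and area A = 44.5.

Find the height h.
A = ½·b·h  ⇒  h = 2A/b = 2·44.5/6.9 = 89/6.9 ≈ 12.8986

h = 12.9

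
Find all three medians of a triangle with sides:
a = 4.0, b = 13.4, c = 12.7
Median formula: m_a = ½√(2b² + 2c² − a²) (and cyclically). a² = 16, b² = 179.56, c² = 161.29.
m_a = ½√(2·179.56 + 2·161.29 − 16) = ½√665.7 ≈ ½·25.8012 ≈ 12.9006
m_b = ½√(2·16 + 2·161.29 − 179.56) = ½√175.02 ≈ ½·13.2295 ≈ 6.61476
m_c = ½√(2·16 + 2·179.56 − 161.29) = ½√229.83 ≈ ½·15.1601 ≈ 7.58007

m_a = 12.9, m_b = 6.615, m_c = 7.58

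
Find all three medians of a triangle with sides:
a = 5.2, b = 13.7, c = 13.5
Median formula: m_a = ½√(2b² + 2c² − a²) (and cyclically). a² = 27.04, b² = 187.69, c² = 182.25.
m_a = ½√(2·187.69 + 2·182.25 − 27.04) = ½√712.84 ≈ ½·26.6991 ≈ 13.3495
m_b = ½√(2·27.04 + 2·182.25 − 187.69) = ½√230.89 ≈ ½·15.1951 ≈ 7.59753
m_c = ½√(2·27.04 + 2·187.69 − 182.25) = ½√247.21 ≈ ½·15.7229 ≈ 7.86146

m_a = 13.35, m_b = 7.598, m_c = 7.861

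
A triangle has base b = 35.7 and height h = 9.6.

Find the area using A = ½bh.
A = ½·b·h = ½·35.7·9.6 = ½·342.72 = 171.36

Area = 171.36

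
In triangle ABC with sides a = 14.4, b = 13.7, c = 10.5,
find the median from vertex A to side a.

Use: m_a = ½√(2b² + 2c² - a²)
m_a = ½√(2·13.7² + 2·10.5² − 14.4²) = ½√(2·187.69 + 2·110.25 − 207.36) = ½√(375.38 + 220.5 − 207.36) = ½√388.52
√388.52 ≈ 19.7109, so m_a ≈ 9.85546

m_a = 9.855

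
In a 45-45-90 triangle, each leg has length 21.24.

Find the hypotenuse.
In a 45-45-90 triangle the sides are in ratio 1 : 1 : √2, so hypotenuse = leg·√2.
Hypotenuse = 21.24·√2 ≈ 21.24·1.41421 ≈ 30.0379

Hypotenuse = 21.24√2 = 30.04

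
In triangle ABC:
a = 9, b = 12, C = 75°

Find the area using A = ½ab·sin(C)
A = ½·a·b·sin(C) = ½·9·12·sin(75°)
sin(75°) ≈ 0.965926
A ≈ ½·108·0.965926 = 54·0.965926 ≈ 52.16

Area = 52.16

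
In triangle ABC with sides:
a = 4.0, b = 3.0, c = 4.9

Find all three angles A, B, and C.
Law of cosines for each angle (a² = 16, b² = 9, c² = 24.01):
cos(A) = (b² + c² − a²)/(2bc) = (9 + 24.01 − 16)/(2·3.0·4.9) = 17.01/29.4 ≈ 0.578571  ⇒  A ≈ 54.6499°
cos(B) = (a² + c² − b²)/(2ac) = (16 + 24.01 − 9)/(2·4.0·4.9) = 31.01/39.2 ≈ 0.791071  ⇒  B ≈ 37.7142°
cos(C) = (a² + b² − c²)/(2ab) = (16 + 9 − 24.01)/(2·4.0·3.0) = 0.99/24 ≈ 0.04125  ⇒  C ≈ 87.6359°
Check: A + B + C ≈ 180°

A = 54.65°, B = 37.71°, C = 87.64°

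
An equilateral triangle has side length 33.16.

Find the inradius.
r = Area/s with s the semi-perimeter.
Area = (√3/4)·33.16² = (√3/4)·1099.5856 ≈ 0.433013·1099.5856 ≈ 476.135
s = 3·33.16/2 = 49.74
r ≈ 476.135/49.74 ≈ 9.57247
(Equivalently r = side/(2√3) = 33.16/3.4641 ≈ 9.57247.)

r = 9.572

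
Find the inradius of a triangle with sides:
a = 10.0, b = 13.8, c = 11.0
r = Area/s where s is the semi-perimeter.
s = (10.0 + 13.8 + 11.0)/2 = 34.8/2 = 17.4
Area = √(s(s−a)(s−b)(s−c)) = √(17.4·7.4·3.6·6.4) ≈ √2966.63 ≈ 54.4668
r ≈ 54.4668/17.4 ≈ 3.13027

r = 3.13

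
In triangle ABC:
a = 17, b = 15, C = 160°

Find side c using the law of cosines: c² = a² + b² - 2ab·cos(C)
c² = 17² + 15² − 2·17·15·cos(160°)
cos(160°) ≈ -0.939693
c² ≈ 289 + 225 − 510·(-0.939693) ≈ 514 + 479.243 ≈ 993.243
c ≈ √993.243 ≈ 31.5158

c = 31.52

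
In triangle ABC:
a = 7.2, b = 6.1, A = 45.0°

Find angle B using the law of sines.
a/sin(A) = b/sin(B)  ⇒  sin(B) = b·sin(A)/a = 6.1·sin(45.0°)/7.2
sin(45.0°) ≈ 0.707107
sin(B) ≈ 6.1·0.707107/7.2 ≈ 4.31335/7.2 ≈ 0.599077
B = arcsin(0.599077) ≈ 36.8038°
(Since b ≤ a we need B ≤ A, so the obtuse alternative 180° − 36.8038° ≈ 143.196° is rejected.)

B = 36.8°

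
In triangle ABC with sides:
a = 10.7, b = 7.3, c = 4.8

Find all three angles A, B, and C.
Law of cosines for each angle (a² = 114.49, b² = 53.29, c² = 23.04):
cos(A) = (b² + c² − a²)/(2bc) = (53.29 + 23.04 − 114.49)/(2·7.3·4.8) = -38.16/70.08 ≈ -0.544521  ⇒  A ≈ 122.992°
cos(B) = (a² + c² − b²)/(2ac) = (114.49 + 23.04 − 53.29)/(2·10.7·4.8) = 84.24/102.72 ≈ 0.820093  ⇒  B ≈ 34.9058°
cos(C) = (a² + b² − c²)/(2ab) = (114.49 + 53.29 − 23.04)/(2·10.7·7.3) = 144.74/156.22 ≈ 0.926514  ⇒  C ≈ 22.1022°
Check: A + B + C ≈ 180°

A = 123°, B = 34.91°, C = 22.1°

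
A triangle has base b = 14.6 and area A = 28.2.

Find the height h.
A = ½·b·h  ⇒  h = 2A/b = 2·28.2/14.6 = 56.4/14.6 ≈ 3.86301

h = 3.863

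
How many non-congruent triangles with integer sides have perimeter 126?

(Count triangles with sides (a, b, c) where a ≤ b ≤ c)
Let a ≤ b ≤ c with a + b + c = 126. The only binding inequality is a + b > c, i.e. 126 − c > c, so c < 126/2; and c ≥ 126/3 since c is the largest side.
So 42 ≤ c ≤ 62. For each c, b runs from ⌈(126 − c)/2⌉ up to c (then a = 126 − b − c satisfies 1 ≤ a ≤ b automatically), giving c − ⌈(126 − c)/2⌉ + 1 choices.
Summing over c: 1 + 2 + 4 + 5 + … + 29 + 31  (21 terms, c = 42, …, 62) = 331
Check (closed form: nearest integer to p²/48 for even p, (p+3)²/48 for odd p): 126²/48 = 15876/48 ≈ 330.75 → 331

331 triangles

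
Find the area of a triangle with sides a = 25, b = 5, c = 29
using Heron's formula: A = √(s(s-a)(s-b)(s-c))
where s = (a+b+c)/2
s = (25 + 5 + 29)/2 = 59/2 = 29.5
s − a = 4.5, s − b = 24.5, s − c = 0.5
s(s−a)(s−b)(s−c) = 29.5·4.5·24.5·0.5 = 1626.1875
Area = √1626.1875 ≈ 40.326

s = 29.5, Area = 40.33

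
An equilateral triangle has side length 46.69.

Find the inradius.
r = Area/s with s the semi-perimeter.
Area = (√3/4)·46.69² = (√3/4)·2179.9561 ≈ 0.433013·2179.9561 ≈ 943.949
s = 3·46.69/2 = 70.035
r ≈ 943.949/70.035 ≈ 13.4782
(Equivalently r = side/(2√3) = 46.69/3.4641 ≈ 13.4782.)

r = 13.48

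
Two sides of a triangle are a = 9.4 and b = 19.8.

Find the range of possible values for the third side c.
Triangle inequality: |a − b| < c < a + b
|a − b| = |9.4 − 19.8| = 10.4
a + b = 9.4 + 19.8 = 29.2

10.4 < c < 29.2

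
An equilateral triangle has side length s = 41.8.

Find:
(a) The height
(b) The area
(a) The height splits the triangle into two 30-60-90 halves: h = s·√3/2 = 41.8·1.73205/2 ≈ 72.3997/2 ≈ 36.1999
(b) Area = (√3/4)·s² = (√3/4)·41.8² = (√3/4)·1747.24 ≈ 0.433013·1747.24 ≈ 756.577

Height = 36.2, Area = 756.6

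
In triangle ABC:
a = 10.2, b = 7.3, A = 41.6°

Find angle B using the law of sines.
a/sin(A) = b/sin(B)  ⇒  sin(B) = b·sin(A)/a = 7.3·sin(41.6°)/10.2
sin(41.6°) ≈ 0.663926
sin(B) ≈ 7.3·0.663926/10.2 ≈ 4.84666/10.2 ≈ 0.475163
B = arcsin(0.475163) ≈ 28.37°
(Since b ≤ a we need B ≤ A, so the obtuse alternative 180° − 28.37° ≈ 151.63° is rejected.)

B = 28.37°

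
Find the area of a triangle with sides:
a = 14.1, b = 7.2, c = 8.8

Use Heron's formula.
s = (14.1 + 7.2 + 8.8)/2 = 30.1/2 = 15.05
s − a = 0.95, s − b = 7.85, s − c = 6.25
s(s−a)(s−b)(s−c) = 15.05·0.95·7.85·6.25 ≈ 701.471
Area = √701.471 ≈ 26.4853

Area = 26.49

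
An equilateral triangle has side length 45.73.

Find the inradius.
r = Area/s with s the semi-perimeter.
Area = (√3/4)·45.73² = (√3/4)·2091.2329 ≈ 0.433013·2091.2329 ≈ 905.53
s = 3·45.73/2 = 68.595
r ≈ 905.53/68.595 ≈ 13.2011
(Equivalently r = side/(2√3) = 45.73/3.4641 ≈ 13.2011.)

r = 13.2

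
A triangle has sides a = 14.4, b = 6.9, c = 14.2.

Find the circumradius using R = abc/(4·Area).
First find the area with Heron's formula.
s = (14.4 + 6.9 + 14.2)/2 = 17.75
Area = √(s(s−a)(s−b)(s−c)) = √(17.75·3.35·10.85·3.55) ≈ √2290.35 ≈ 47.8576
abc = 14.4·6.9·14.2 = 1410.912
R = abc/(4·Area) ≈ 1410.912/(4·47.8576) = 1410.912/191.43 ≈ 7.37037

R = 7.37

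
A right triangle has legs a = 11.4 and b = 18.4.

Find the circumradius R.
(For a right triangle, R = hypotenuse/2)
Hypotenuse c = √(a² + b²) = √(129.96 + 338.56) = √468.52 ≈ 21.6453
R = c/2 ≈ 21.6453/2 ≈ 10.8227

R = 10.82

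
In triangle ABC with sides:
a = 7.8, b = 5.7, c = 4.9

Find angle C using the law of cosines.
c² = a² + b² − 2ab·cos(C)  ⇒  cos(C) = (a² + b² − c²)/(2ab)
cos(C) = (7.8² + 5.7² − 4.9²)/(2·7.8·5.7) = (60.84 + 32.49 − 24.01)/88.92 = 69.32/88.92 ≈ 0.779577
C = arccos(0.779577) ≈ 38.7781°

C = 38.78°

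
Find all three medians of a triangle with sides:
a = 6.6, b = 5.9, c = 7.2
Median formula: m_a = ½√(2b² + 2c² − a²) (and cyclically). a² = 43.56, b² = 34.81, c² = 51.84.
m_a = ½√(2·34.81 + 2·51.84 − 43.56) = ½√129.74 ≈ ½·11.3903 ≈ 5.69517
m_b = ½√(2·43.56 + 2·51.84 − 34.81) = ½√155.99 ≈ ½·12.4896 ≈ 6.2448
m_c = ½√(2·43.56 + 2·34.81 − 51.84) = ½√104.9 ≈ ½·10.2421 ≈ 5.12104

m_a = 5.695, m_b = 6.245, m_c = 5.121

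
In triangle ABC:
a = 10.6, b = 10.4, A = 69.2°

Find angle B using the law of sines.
a/sin(A) = b/sin(B)  ⇒  sin(B) = b·sin(A)/a = 10.4·sin(69.2°)/10.6
sin(69.2°) ≈ 0.934826
sin(B) ≈ 10.4·0.934826/10.6 ≈ 9.72219/10.6 ≈ 0.917187
B = arcsin(0.917187) ≈ 66.5183°
(Since b ≤ a we need B ≤ A, so the obtuse alternative 180° − 66.5183° ≈ 113.482° is rejected.)

B = 66.52°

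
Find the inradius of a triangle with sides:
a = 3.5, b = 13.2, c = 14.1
r = Area/s where s is the semi-perimeter.
s = (3.5 + 13.2 + 14.1)/2 = 30.8/2 = 15.4
Area = √(s(s−a)(s−b)(s−c)) = √(15.4·11.9·2.2·1.3) ≈ √524.124 ≈ 22.8937
r ≈ 22.8937/15.4 ≈ 1.48661

r = 1.487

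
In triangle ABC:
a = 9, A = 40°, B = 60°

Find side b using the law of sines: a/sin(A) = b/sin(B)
a/sin(A) = b/sin(B)  ⇒  b = a·sin(B)/sin(A) = 9·sin(60°)/sin(40°)
sin(60°) ≈ 0.866025, sin(40°) ≈ 0.642788
b ≈ 9·0.866025/0.642788 ≈ 7.79423/0.642788 ≈ 12.1257

b = 12.13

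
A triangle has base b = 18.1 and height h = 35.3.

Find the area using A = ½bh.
A = ½·b·h = ½·18.1·35.3 = ½·638.93 = 319.465

Area = 319.465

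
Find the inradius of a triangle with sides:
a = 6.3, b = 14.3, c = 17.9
r = Area/s where s is the semi-perimeter.
s = (6.3 + 14.3 + 17.9)/2 = 38.5/2 = 19.25
Area = √(s(s−a)(s−b)(s−c)) = √(19.25·12.95·4.95·1.35) ≈ √1665.86 ≈ 40.815
r ≈ 40.815/19.25 ≈ 2.12026

r = 2.12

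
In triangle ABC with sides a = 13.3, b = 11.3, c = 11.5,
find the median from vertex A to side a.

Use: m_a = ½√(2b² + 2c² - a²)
m_a = ½√(2·11.3² + 2·11.5² − 13.3²) = ½√(2·127.69 + 2·132.25 − 176.89) = ½√(255.38 + 264.5 − 176.89) = ½√342.99
√342.99 ≈ 18.52, so m_a ≈ 9.25999

m_a = 9.26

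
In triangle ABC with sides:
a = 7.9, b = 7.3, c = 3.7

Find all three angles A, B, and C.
Law of cosines for each angle (a² = 62.41, b² = 53.29, c² = 13.69):
cos(A) = (b² + c² − a²)/(2bc) = (53.29 + 13.69 − 62.41)/(2·7.3·3.7) = 4.57/54.02 ≈ 0.0845983  ⇒  A ≈ 85.1471°
cos(B) = (a² + c² − b²)/(2ac) = (62.41 + 13.69 − 53.29)/(2·7.9·3.7) = 22.81/58.46 ≈ 0.390181  ⇒  B ≈ 67.0342°
cos(C) = (a² + b² − c²)/(2ab) = (62.41 + 53.29 − 13.69)/(2·7.9·7.3) = 102.01/115.34 ≈ 0.884429  ⇒  C ≈ 27.8187°
Check: A + B + C ≈ 180°

A = 85.15°, B = 67.03°, C = 27.82°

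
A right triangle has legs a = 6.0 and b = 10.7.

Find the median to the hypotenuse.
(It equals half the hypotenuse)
Hypotenuse c = √(a² + b²) = √(36 + 114.49) = √150.49 ≈ 12.2674
Median to hypotenuse = c/2 ≈ 12.2674/2 ≈ 6.13372

Median = 6.134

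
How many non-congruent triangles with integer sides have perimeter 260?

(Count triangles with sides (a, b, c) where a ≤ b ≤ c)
Let a ≤ b ≤ c with a + b + c = 260. The only binding inequality is a + b > c, i.e. 260 − c > c, so c < 260/2; and c ≥ 260/3 since c is the largest side.
So 87 ≤ c ≤ 129. For each c, b runs from ⌈(260 − c)/2⌉ up to c (then a = 260 − b − c satisfies 1 ≤ a ≤ b automatically), giving c − ⌈(260 − c)/2⌉ + 1 choices.
Summing over c: 1 + 3 + 4 + 6 + … + 63 + 64  (43 terms, c = 87, …, 129) = 1408
Check (closed form: nearest integer to p²/48 for even p, (p+3)²/48 for odd p): 260²/48 = 67600/48 ≈ 1408.33 → 1408

1408 triangles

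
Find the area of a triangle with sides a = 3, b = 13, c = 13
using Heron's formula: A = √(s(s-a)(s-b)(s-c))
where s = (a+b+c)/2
s = (3 + 13 + 13)/2 = 29/2 = 14.5
s − a = 11.5, s − b = 1.5, s − c = 1.5
s(s−a)(s−b)(s−c) = 14.5·11.5·1.5·1.5 = 375.1875
Area = √375.1875 ≈ 19.3698

s = 14.5, Area = 19.37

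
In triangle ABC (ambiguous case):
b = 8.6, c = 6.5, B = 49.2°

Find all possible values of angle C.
b/sin(B) = c/sin(C)  ⇒  sin(C) = c·sin(B)/b = 6.5·sin(49.2°)/8.6
sin(49.2°) ≈ 0.756995
sin(C) ≈ 6.5·0.756995/8.6 ≈ 4.92047/8.6 ≈ 0.572147
Candidate 1: C₁ = arcsin(0.572147) ≈ 34.9001°  →  A = 180° − 49.2° − 34.9001° ≈ 95.8999° > 0, valid
Candidate 2: C₂ = 180° − C₁ ≈ 145.1°  →  A = 180° − 49.2° − 145.1° ≈ -14.2999° ≤ 0, not a valid triangle

C = 34.9° (one solution)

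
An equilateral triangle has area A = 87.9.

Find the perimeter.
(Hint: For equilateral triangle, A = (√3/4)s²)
A = (√3/4)s²  ⇒  s² = 4A/√3 = 4·87.9/√3 = 351.6/1.73205 ≈ 202.996
s ≈ √202.996 ≈ 14.2477
Perimeter = 3s ≈ 3·14.2477 ≈ 42.743

Perimeter = 42.74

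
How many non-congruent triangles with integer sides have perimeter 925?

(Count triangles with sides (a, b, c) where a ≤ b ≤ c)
Let a ≤ b ≤ c with a + b + c = 925. The only binding inequality is a + b > c, i.e. 925 − c > c, so c < 925/2; and c ≥ 925/3 since c is the largest side.
So 309 ≤ c ≤ 462. For each c, b runs from ⌈(925 − c)/2⌉ up to c (then a = 925 − b − c satisfies 1 ≤ a ≤ b automatically), giving c − ⌈(925 − c)/2⌉ + 1 choices.
Summing over c: 2 + 3 + 5 + 6 + … + 230 + 231  (154 terms, c = 309, …, 462) = 17941
Check (closed form: nearest integer to p²/48 for even p, (p+3)²/48 for odd p): (925+3)²/48 = 928²/48 = 861184/48 ≈ 17941.33 → 17941

17941 triangles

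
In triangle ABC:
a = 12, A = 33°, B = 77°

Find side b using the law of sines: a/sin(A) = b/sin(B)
a/sin(A) = b/sin(B)  ⇒  b = a·sin(B)/sin(A) = 12·sin(77°)/sin(33°)
sin(77°) ≈ 0.97437, sin(33°) ≈ 0.544639
b ≈ 12·0.97437/0.544639 ≈ 11.6924/0.544639 ≈ 21.4682

b = 21.47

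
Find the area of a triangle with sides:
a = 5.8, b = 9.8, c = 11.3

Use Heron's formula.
s = (5.8 + 9.8 + 11.3)/2 = 26.9/2 = 13.45
s − a = 7.65, s − b = 3.65, s − c = 2.15
s(s−a)(s−b)(s−c) = 13.45·7.65·3.65·2.15 ≈ 807.449
Area = √807.449 ≈ 28.4156

Area = 28.42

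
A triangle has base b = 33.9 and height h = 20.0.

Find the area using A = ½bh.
A = ½·b·h = ½·33.9·20.0 = ½·678 = 339

Area = 339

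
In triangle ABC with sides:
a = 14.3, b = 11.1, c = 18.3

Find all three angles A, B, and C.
Law of cosines for each angle (a² = 204.49, b² = 123.21, c² = 334.89):
cos(A) = (b² + c² − a²)/(2bc) = (123.21 + 334.89 − 204.49)/(2·11.1·18.3) = 253.61/406.26 ≈ 0.624255  ⇒  A ≈ 51.3724°
cos(B) = (a² + c² − b²)/(2ac) = (204.49 + 334.89 − 123.21)/(2·14.3·18.3) = 416.17/523.38 ≈ 0.795158  ⇒  B ≈ 37.3298°
cos(C) = (a² + b² − c²)/(2ab) = (204.49 + 123.21 − 334.89)/(2·14.3·11.1) = -7.19/317.46 ≈ -0.0226485  ⇒  C ≈ 91.2978°
Check: A + B + C ≈ 180°

A = 51.37°, B = 37.33°, C = 91.3°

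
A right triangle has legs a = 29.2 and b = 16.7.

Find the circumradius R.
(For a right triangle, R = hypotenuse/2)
Hypotenuse c = √(a² + b²) = √(852.64 + 278.89) = √1131.53 ≈ 33.6382
R = c/2 ≈ 33.6382/2 ≈ 16.8191

R = 16.82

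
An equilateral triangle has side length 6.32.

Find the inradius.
r = Area/s with s the semi-perimeter.
Area = (√3/4)·6.32² = (√3/4)·39.9424 ≈ 0.433013·39.9424 ≈ 17.2956
s = 3·6.32/2 = 9.48
r ≈ 17.2956/9.48 ≈ 1.82443
(Equivalently r = side/(2√3) = 6.32/3.4641 ≈ 1.82443.)

r = 1.824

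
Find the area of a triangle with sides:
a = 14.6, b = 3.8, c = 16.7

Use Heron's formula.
s = (14.6 + 3.8 + 16.7)/2 = 35.1/2 = 17.55
s − a = 2.95, s − b = 13.75, s − c = 0.85
s(s−a)(s−b)(s−c) = 17.55·2.95·13.75·0.85 ≈ 605.091
Area = √605.091 ≈ 24.5986

Area = 24.6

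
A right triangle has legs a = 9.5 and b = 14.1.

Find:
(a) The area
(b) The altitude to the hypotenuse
(a) The legs are perpendicular, so Area = ½·a·b = ½·9.5·14.1 = ½·133.95 = 66.975
(b) Hypotenuse c = √(a² + b²) = √(90.25 + 198.81) = √289.06 ≈ 17.0018
    Area = ½·c·h_c  ⇒  h_c = 2·Area/c = 133.95/17.0018 ≈ 7.87859

Area = 66.975, h_c = 7.879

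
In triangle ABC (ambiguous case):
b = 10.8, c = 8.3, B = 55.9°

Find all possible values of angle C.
b/sin(B) = c/sin(C)  ⇒  sin(C) = c·sin(B)/b = 8.3·sin(55.9°)/10.8
sin(55.9°) ≈ 0.82806
sin(C) ≈ 8.3·0.82806/10.8 ≈ 6.8729/10.8 ≈ 0.63638
Candidate 1: C₁ = arcsin(0.63638) ≈ 39.5224°  →  A = 180° − 55.9° − 39.5224° ≈ 84.5776° > 0, valid
Candidate 2: C₂ = 180° − C₁ ≈ 140.478°  →  A = 180° − 55.9° − 140.478° ≈ -16.3776° ≤ 0, not a valid triangle

C = 39.52° (one solution)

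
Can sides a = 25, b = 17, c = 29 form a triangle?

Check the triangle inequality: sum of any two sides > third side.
a + b vs c: 25 + 17 = 42 > 29  ✓
a + c vs b: 25 + 29 = 54 > 17  ✓
b + c vs a: 17 + 29 = 46 > 25  ✓

Yes, triangle inequality satisfied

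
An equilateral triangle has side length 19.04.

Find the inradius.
r = Area/s with s the semi-perimeter.
Area = (√3/4)·19.04² = (√3/4)·362.5216 ≈ 0.433013·362.5216 ≈ 156.976
s = 3·19.04/2 = 28.56
r ≈ 156.976/28.56 ≈ 5.49637
(Equivalently r = side/(2√3) = 19.04/3.4641 ≈ 5.49637.)

r = 5.496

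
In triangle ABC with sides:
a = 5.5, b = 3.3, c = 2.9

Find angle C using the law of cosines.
c² = a² + b² − 2ab·cos(C)  ⇒  cos(C) = (a² + b² − c²)/(2ab)
cos(C) = (5.5² + 3.3² − 2.9²)/(2·5.5·3.3) = (30.25 + 10.89 − 8.41)/36.3 = 32.73/36.3 ≈ 0.901653
C = arccos(0.901653) ≈ 25.6238°

C = 25.62°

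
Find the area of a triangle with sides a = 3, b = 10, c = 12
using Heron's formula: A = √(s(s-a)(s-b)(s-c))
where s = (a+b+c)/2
s = (3 + 10 + 12)/2 = 25/2 = 12.5
s − a = 9.5, s − b = 2.5, s − c = 0.5
s(s−a)(s−b)(s−c) = 12.5·9.5·2.5·0.5 = 148.4375
Area = √148.4375 ≈ 12.1835

s = 12.5, Area = 12.18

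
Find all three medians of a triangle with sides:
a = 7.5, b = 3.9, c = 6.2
Median formula: m_a = ½√(2b² + 2c² − a²) (and cyclically). a² = 56.25, b² = 15.21, c² = 38.44.
m_a = ½√(2·15.21 + 2·38.44 − 56.25) = ½√51.05 ≈ ½·7.14493 ≈ 3.57246
m_b = ½√(2·56.25 + 2·38.44 − 15.21) = ½√174.17 ≈ ½·13.1973 ≈ 6.59867
m_c = ½√(2·56.25 + 2·15.21 − 38.44) = ½√104.48 ≈ ½·10.2215 ≈ 5.11077

m_a = 3.572, m_b = 6.599, m_c = 5.111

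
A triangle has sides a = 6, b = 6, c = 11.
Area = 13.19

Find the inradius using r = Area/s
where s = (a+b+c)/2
s = (6 + 6 + 11)/2 = 23/2 = 11.5
r = Area/s = 13.19/11.5 ≈ 1.14696

r = 1.147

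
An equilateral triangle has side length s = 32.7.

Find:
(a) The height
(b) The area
(a) The height splits the triangle into two 30-60-90 halves: h = s·√3/2 = 32.7·1.73205/2 ≈ 56.6381/2 ≈ 28.319
(b) Area = (√3/4)·s² = (√3/4)·32.7² = (√3/4)·1069.29 ≈ 0.433013·1069.29 ≈ 463.016

Height = 28.32, Area = 463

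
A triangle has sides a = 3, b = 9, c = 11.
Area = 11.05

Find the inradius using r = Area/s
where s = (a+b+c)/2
s = (3 + 9 + 11)/2 = 23/2 = 11.5
r = Area/s = 11.05/11.5 ≈ 0.96087

r = 0.9609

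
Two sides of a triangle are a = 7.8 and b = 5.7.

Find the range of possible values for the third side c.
Triangle inequality: |a − b| < c < a + b
|a − b| = |7.8 − 5.7| = 2.1
a + b = 7.8 + 5.7 = 13.5

2.1 < c < 13.5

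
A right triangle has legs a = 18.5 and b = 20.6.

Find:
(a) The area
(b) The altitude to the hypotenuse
(a) The legs are perpendicular, so Area = ½·a·b = ½·18.5·20.6 = ½·381.1 = 190.55
(b) Hypotenuse c = √(a² + b²) = √(342.25 + 424.36) = √766.61 ≈ 27.6877
    Area = ½·c·h_c  ⇒  h_c = 2·Area/c = 381.1/27.6877 ≈ 13.7642

Area = 190.55, h_c = 13.76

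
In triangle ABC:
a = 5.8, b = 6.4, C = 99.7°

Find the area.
Two sides and the included angle (SAS): A = ½·a·b·sin(C) = ½·5.8·6.4·sin(99.7°)
sin(99.7°) ≈ 0.985703
A ≈ ½·37.12·0.985703 = 18.56·0.985703 ≈ 18.2947

Area = 18.29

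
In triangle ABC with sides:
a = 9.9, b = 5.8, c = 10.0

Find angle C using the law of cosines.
c² = a² + b² − 2ab·cos(C)  ⇒  cos(C) = (a² + b² − c²)/(2ab)
cos(C) = (9.9² + 5.8² − 10.0²)/(2·9.9·5.8) = (98.01 + 33.64 − 100)/114.84 = 31.65/114.84 ≈ 0.275601
C = arccos(0.275601) ≈ 74.0022°

C = 74°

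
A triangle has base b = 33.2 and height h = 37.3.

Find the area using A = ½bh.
A = ½·b·h = ½·33.2·37.3 = ½·1238.36 = 619.18

Area = 619.18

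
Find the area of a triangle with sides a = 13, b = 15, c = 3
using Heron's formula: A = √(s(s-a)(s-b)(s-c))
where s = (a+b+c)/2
s = (13 + 15 + 3)/2 = 31/2 = 15.5
s − a = 2.5, s − b = 0.5, s − c = 12.5
s(s−a)(s−b)(s−c) = 15.5·2.5·0.5·12.5 = 242.1875
Area = √242.1875 ≈ 15.5624

s = 15.5, Area = 15.56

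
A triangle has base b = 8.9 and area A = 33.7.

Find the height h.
A = ½·b·h  ⇒  h = 2A/b = 2·33.7/8.9 = 67.4/8.9 ≈ 7.57303

h = 7.573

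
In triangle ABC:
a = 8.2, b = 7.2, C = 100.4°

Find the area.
Two sides and the included angle (SAS): A = ½·a·b·sin(C) = ½·8.2·7.2·sin(100.4°)
sin(100.4°) ≈ 0.983571
A ≈ ½·59.04·0.983571 = 29.52·0.983571 ≈ 29.035

Area = 29.04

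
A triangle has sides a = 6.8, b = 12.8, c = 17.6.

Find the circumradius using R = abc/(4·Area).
First find the area with Heron's formula.
s = (6.8 + 12.8 + 17.6)/2 = 18.6
Area = √(s(s−a)(s−b)(s−c)) = √(18.6·11.8·5.8·1) ≈ √1272.98 ≈ 35.6789
abc = 6.8·12.8·17.6 = 1531.904
R = abc/(4·Area) ≈ 1531.904/(4·35.6789) = 1531.904/142.716 ≈ 10.734

R = 10.73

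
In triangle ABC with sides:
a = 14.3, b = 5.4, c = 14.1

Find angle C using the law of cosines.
c² = a² + b² − 2ab·cos(C)  ⇒  cos(C) = (a² + b² − c²)/(2ab)
cos(C) = (14.3² + 5.4² − 14.1²)/(2·14.3·5.4) = (204.49 + 29.16 − 198.81)/154.44 = 34.84/154.44 ≈ 0.225589
C = arccos(0.225589) ≈ 76.9625°

C = 76.96°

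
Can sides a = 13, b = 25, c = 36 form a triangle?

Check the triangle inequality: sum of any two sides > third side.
a + b vs c: 13 + 25 = 38 > 36  ✓
a + c vs b: 13 + 36 = 49 > 25  ✓
b + c vs a: 25 + 36 = 61 > 13  ✓

Yes, triangle inequality satisfied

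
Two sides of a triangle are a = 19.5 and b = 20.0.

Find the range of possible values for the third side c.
Triangle inequality: |a − b| < c < a + b
|a − b| = |19.5 − 20.0| = 0.5
a + b = 19.5 + 20.0 = 39.5

0.5 < c < 39.5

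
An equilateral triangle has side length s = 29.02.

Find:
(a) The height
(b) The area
(a) The height splits the triangle into two 30-60-90 halves: h = s·√3/2 = 29.02·1.73205/2 ≈ 50.2641/2 ≈ 25.1321
(b) Area = (√3/4)·s² = (√3/4)·29.02² = (√3/4)·842.1604 ≈ 0.433013·842.1604 ≈ 364.666

Height = 25.13, Area = 364.7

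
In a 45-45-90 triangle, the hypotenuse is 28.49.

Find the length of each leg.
In a 45-45-90 triangle hypotenuse = leg·√2, so leg = hypotenuse/√2.
Leg = 28.49/√2 ≈ 28.49/1.41421 ≈ 20.1455

Each leg = 20.15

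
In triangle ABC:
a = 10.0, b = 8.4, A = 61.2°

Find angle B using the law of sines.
a/sin(A) = b/sin(B)  ⇒  sin(B) = b·sin(A)/a = 8.4·sin(61.2°)/10.0
sin(61.2°) ≈ 0.876307
sin(B) ≈ 8.4·0.876307/10.0 ≈ 7.36098/10.0 ≈ 0.736098
B = arcsin(0.736098) ≈ 47.4°
(Since b ≤ a we need B ≤ A, so the obtuse alternative 180° − 47.4° ≈ 132.6° is rejected.)

B = 47.4°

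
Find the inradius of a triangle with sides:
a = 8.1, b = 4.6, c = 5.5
r = Area/s where s is the semi-perimeter.
s = (8.1 + 4.6 + 5.5)/2 = 18.2/2 = 9.1
Area = √(s(s−a)(s−b)(s−c)) = √(9.1·1·4.5·3.6) ≈ √147.42 ≈ 12.1417
r ≈ 12.1417/9.1 ≈ 1.33425

r = 1.334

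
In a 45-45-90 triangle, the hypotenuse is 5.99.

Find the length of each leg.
In a 45-45-90 triangle hypotenuse = leg·√2, so leg = hypotenuse/√2.
Leg = 5.99/√2 ≈ 5.99/1.41421 ≈ 4.23557

Each leg = 4.236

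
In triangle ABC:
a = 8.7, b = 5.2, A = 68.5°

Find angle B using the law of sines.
a/sin(A) = b/sin(B)  ⇒  sin(B) = b·sin(A)/a = 5.2·sin(68.5°)/8.7
sin(68.5°) ≈ 0.930418
sin(B) ≈ 5.2·0.930418/8.7 ≈ 4.83817/8.7 ≈ 0.556112
B = arcsin(0.556112) ≈ 33.7873°
(Since b ≤ a we need B ≤ A, so the obtuse alternative 180° − 33.7873° ≈ 146.213° is rejected.)

B = 33.79°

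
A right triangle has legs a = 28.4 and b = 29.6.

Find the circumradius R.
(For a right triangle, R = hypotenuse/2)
Hypotenuse c = √(a² + b²) = √(806.56 + 876.16) = √1682.72 ≈ 41.021
R = c/2 ≈ 41.021/2 ≈ 20.5105

R = 20.51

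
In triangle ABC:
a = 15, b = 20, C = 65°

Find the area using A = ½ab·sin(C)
A = ½·a·b·sin(C) = ½·15·20·sin(65°)
sin(65°) ≈ 0.906308
A ≈ ½·300·0.906308 = 150·0.906308 ≈ 135.946

Area = 135.9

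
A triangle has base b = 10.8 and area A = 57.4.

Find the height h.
A = ½·b·h  ⇒  h = 2A/b = 2·57.4/10.8 = 114.8/10.8 ≈ 10.6296

h = 10.63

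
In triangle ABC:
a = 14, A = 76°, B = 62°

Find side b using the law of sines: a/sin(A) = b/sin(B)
a/sin(A) = b/sin(B)  ⇒  b = a·sin(B)/sin(A) = 14·sin(62°)/sin(76°)
sin(62°) ≈ 0.882948, sin(76°) ≈ 0.970296
b ≈ 14·0.882948/0.970296 ≈ 12.3613/0.970296 ≈ 12.7397

b = 12.74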